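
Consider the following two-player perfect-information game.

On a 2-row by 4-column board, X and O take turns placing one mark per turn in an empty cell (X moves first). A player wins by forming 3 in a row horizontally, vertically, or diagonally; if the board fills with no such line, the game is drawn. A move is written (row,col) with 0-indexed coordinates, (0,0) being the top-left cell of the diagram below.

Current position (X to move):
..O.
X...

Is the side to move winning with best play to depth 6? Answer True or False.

X winning at [..O./X...]: False

[..O./X...] X move#1: (0,0):+0/X.O./X...*, (0,1):+0/.XO./X..., (0,3):+0/..OX/X..., (1,1):+0/..O./XX.., (1,2):+0/..O./X.X., (1,3):-1/..O./X..X
[X.O./X...] O move#2: (0,1):+0/XOO./X...*, (0,3):+0/X.OO/X..., (1,1):+0/X.O./XO.., (1,2):+0/X.O./X.O., (1,3):+0/X.O./X..O
[XOO./X...] X move#3: (0,3):+0/XOOX/X...*, (1,1):-1/XOO./XX.., (1,2):-1/XOO./X.X., (1,3):-1/XOO./X..X
[XOOX/X...] O move#4: (1,1):+0/XOOX/XO..*, (1,2):+0/XOOX/X.O., (1,3):+0/XOOX/X..O
[XOOX/XO..] X move#5: (1,2):+0/XOOX/XOX.*, (1,3):+0/XOOX/XO.X
[XOOX/XOX.] O move#6: (1,3):+0/XOOX/XOXO*
[XOOX/XOXO] end (terminal +0, X#7); searched ..O./X... to 6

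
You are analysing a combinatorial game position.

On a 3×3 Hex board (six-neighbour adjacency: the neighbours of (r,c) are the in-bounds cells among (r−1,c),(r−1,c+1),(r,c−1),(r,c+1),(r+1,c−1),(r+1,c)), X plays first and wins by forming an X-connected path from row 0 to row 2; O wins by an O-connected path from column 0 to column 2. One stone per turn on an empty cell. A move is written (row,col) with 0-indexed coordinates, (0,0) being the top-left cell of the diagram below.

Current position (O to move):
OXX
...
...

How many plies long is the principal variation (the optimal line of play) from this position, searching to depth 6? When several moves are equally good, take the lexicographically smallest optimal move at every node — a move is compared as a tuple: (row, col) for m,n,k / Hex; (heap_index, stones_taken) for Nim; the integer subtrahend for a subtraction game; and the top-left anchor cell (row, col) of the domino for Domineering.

PV length from [OXX/.../...]: 4 plies

p1 O@[OXX/.../...]: (1,0)[OXX/O../...]-1* (1,1)[OXX/.O./...]-1 (1,2)[OXX/..O/...]-1 (2,0)[OXX/.../O..]-1 (2,1)[OXX/.../.O.]-1 (2,2)[OXX/.../..O]-1
p2 X@[OXX/O../...]: (1,1)[OXX/OX./...]+1* (1,2)[OXX/O.X/...]+1 (2,0)[OXX/O../X..]+1 (2,1)[OXX/O../.X.]+1 (2,2)[OXX/O../..X]+1
p3 O@[OXX/OX./...]: (1,2)[OXX/OXO/...]-1* (2,0)[OXX/OX./O..]-1 (2,1)[OXX/OX./.O.]-1 (2,2)[OXX/OX./..O]-1
p4 X@[OXX/OXO/...]: (2,0)[OXX/OXO/X..]+1* (2,1)[OXX/OXO/.X.]+1 (2,2)[OXX/OXO/..X]+1
p5 O@[OXX/OXO/X..] terminal -1; root [OXX/.../...] d6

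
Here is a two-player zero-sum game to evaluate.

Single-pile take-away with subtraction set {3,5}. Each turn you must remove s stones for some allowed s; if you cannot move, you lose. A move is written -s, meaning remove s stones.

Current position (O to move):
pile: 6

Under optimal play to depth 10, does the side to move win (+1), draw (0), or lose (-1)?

value(6, O) = +1

[6] O move#1: -3:-1/3, -5:+1/1*
[1] end (terminal -1, X#2); searched 6 to 10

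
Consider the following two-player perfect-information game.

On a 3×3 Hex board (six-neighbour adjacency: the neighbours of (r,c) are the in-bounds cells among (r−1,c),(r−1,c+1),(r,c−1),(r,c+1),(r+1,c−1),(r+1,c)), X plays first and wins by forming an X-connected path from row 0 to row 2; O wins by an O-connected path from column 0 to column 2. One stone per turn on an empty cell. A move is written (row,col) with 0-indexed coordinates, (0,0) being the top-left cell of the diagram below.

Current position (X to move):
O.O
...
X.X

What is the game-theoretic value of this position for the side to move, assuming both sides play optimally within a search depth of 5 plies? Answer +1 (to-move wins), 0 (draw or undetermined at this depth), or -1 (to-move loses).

value(O.O/.../X.X, X) = +1

[O.O/.../X.X] X move#1: (0,1):+1/OXO/.../X.X*, (1,0):-1/O.O/X../X.X, (1,1):-1/O.O/.X./X.X, (1,2):-1/O.O/..X/X.X, (2,1):-1/O.O/.../XXX
[OXO/.../X.X] O move#2: (1,0):-1/OXO/O../X.X*, (1,1):-1/OXO/.O./X.X, (1,2):-1/OXO/..O/X.X, (2,1):-1/OXO/.../XOX
[OXO/O../X.X] X move#3: (1,1):+1/OXO/OX./X.X*, (1,2):-1/OXO/O.X/X.X, (2,1):-1/OXO/O../XXX
[OXO/OX./X.X] end (terminal -1, O#4); searched O.O/.../X.X to 5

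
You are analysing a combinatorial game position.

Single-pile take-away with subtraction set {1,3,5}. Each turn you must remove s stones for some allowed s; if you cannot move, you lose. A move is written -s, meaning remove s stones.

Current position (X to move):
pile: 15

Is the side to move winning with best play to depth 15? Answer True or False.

p1 X@[15]: -1[14]+1* -3[12]+1 -5[10]+1
p2 O@[14]: -1[13]-1* -3[11]-1 -5[9]-1
p3 X@[13]: -1[12]+1* -3[10]+1 -5[8]+1
p4 O@[12]: -1[11]-1* -3[9]-1 -5[7]-1
p5 X@[11]: -1[10]+1* -3[8]+1 -5[6]+1
p6 O@[10]: -1[9]-1* -3[7]-1 -5[5]-1
p7 X@[9]: -1[8]+1* -3[6]+1 -5[4]+1
p8 O@[8]: -1[7]-1* -3[5]-1 -5[3]-1
p9 X@[7]: -1[6]+1* -3[4]+1 -5[2]+1
p10 O@[6]: -1[5]-1* -3[3]-1 -5[1]-1
p11 X@[5]: -1[4]+1* -3[2]+1 -5[0]+1
p12 O@[4]: -1[3]-1* -3[1]-1
p13 X@[3]: -1[2]+1* -3[0]+1
p14 O@[2]: -1[1]-1*
p15 X@[1]: -1[0]+1*
p16 O@[0] terminal -1; root [15] d15

X winning at [15]: True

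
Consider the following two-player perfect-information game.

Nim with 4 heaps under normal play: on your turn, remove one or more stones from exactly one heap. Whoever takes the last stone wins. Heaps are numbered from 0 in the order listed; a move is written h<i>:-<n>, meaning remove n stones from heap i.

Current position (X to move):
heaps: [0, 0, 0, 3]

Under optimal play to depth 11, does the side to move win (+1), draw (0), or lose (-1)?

[(0,0,0,3)] X move#1: h3:-1:-1/(0,0,0,2), h3:-2:-1/(0,0,0,1), h3:-3:+1/(0,0,0,0)*
[(0,0,0,0)] end (terminal -1, O#2); searched (0,0,0,3) to 11

value((0,0,0,3), X) = +1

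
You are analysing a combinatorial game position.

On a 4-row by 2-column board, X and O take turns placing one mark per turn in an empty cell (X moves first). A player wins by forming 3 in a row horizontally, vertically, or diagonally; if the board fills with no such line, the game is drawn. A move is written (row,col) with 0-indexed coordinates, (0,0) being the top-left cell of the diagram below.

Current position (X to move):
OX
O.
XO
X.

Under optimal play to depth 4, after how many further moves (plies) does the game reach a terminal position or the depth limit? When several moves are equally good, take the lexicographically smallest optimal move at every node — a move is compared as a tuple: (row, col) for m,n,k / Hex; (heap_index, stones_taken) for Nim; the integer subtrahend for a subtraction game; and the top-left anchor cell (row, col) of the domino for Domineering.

[OX/O./XO/X.] X move#1: (1,1):+0/OX/OX/XO/X.*, (3,1):+0/OX/O./XO/XX
[OX/OX/XO/X.] O move#2: (3,1):+0/OX/OX/XO/XO*
[OX/OX/XO/XO] end (terminal +0, X#3); searched OX/O./XO/X. to 4

PV length from [OX/O./XO/X.]: 2 plies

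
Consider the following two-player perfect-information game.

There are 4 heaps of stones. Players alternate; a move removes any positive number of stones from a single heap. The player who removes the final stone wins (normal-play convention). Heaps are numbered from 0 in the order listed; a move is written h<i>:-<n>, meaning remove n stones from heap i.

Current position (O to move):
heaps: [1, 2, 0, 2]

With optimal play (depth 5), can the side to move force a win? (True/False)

[(1,2,0,2)] O move#1: h0:-1:+1/(0,2,0,2)*, h1:-1:-1/(1,1,0,2), h1:-2:-1/(1,0,0,2), h3:-1:-1/(1,2,0,1), h3:-2:-1/(1,2,0,0)
[(0,2,0,2)] X move#2: h1:-1:-1/(0,1,0,2)*, h1:-2:-1/(0,0,0,2), h3:-1:-1/(0,2,0,1), h3:-2:-1/(0,2,0,0)
[(0,1,0,2)] O move#3: h1:-1:-1/(0,0,0,2), h3:-1:+1/(0,1,0,1)*, h3:-2:-1/(0,1,0,0)
[(0,1,0,1)] X move#4: h1:-1:-1/(0,0,0,1)*, h3:-1:-1/(0,1,0,0)
[(0,0,0,1)] O move#5: h3:-1:+1/(0,0,0,0)*
[(0,0,0,0)] end (terminal -1, X#6); searched (1,2,0,2) to 5

O winning at [(1,2,0,2)]: True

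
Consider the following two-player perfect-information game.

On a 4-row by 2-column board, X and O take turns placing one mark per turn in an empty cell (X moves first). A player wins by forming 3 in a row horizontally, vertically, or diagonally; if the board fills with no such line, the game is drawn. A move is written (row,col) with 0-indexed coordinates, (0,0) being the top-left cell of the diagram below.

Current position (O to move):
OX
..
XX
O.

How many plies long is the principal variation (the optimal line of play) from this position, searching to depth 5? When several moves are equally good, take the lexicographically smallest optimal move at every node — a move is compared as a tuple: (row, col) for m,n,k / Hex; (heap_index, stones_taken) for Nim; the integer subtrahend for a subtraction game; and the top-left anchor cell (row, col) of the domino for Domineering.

PV length from [OX/../XX/O.]: 3 plies

p1 O@[OX/../XX/O.]: (1,0)[OX/O./XX/O.]-1 (1,1)[OX/.O/XX/O.]+0* (3,1)[OX/../XX/OO]-1
p2 X@[OX/.O/XX/O.]: (1,0)[OX/XO/XX/O.]+0* (3,1)[OX/.O/XX/OX]+0
p3 O@[OX/XO/XX/O.]: (3,1)[OX/XO/XX/OO]+0*
p4 X@[OX/XO/XX/OO] terminal +0; root [OX/../XX/O.] d5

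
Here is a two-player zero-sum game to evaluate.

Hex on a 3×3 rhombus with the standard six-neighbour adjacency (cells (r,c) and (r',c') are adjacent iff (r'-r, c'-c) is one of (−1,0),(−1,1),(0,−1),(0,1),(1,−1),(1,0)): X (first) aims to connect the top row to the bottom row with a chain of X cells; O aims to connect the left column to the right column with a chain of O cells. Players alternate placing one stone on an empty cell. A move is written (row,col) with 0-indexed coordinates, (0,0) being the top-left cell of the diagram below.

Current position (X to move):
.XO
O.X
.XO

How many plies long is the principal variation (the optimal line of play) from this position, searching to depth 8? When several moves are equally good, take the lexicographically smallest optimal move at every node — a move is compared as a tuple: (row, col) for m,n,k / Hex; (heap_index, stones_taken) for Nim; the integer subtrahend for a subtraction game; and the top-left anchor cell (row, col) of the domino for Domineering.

PV length from [.XO/O.X/.XO]: 1 ply

[.XO/O.X/.XO] X move#1: (0,0):-1/XXO/O.X/.XO, (1,1):+1/.XO/OXX/.XO*, (2,0):-1/.XO/O.X/XXO
[.XO/OXX/.XO] end (terminal -1, O#2); searched .XO/O.X/.XO to 8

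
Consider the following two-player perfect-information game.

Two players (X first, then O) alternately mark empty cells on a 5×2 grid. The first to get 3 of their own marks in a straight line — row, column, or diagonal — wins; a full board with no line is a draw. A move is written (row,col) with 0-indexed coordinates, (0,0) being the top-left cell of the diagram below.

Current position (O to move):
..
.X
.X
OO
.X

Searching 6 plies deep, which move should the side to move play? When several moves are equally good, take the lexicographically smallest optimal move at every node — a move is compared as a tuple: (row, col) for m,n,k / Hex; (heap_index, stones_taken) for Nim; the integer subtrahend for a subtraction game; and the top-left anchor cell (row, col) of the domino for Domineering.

O's best at [../.X/.X/OO/.X]: (0,1)

ply 1, O at ../.X/.X/OO/.X | (0,0)=-1→O./.X/.X/OO/.X; (0,1)=+0→.O/.X/.X/OO/.X*; (1,0)=-1→../OX/.X/OO/.X; (2,0)=-1→../.X/OX/OO/.X; (4,0)=-1→../.X/.X/OO/OX
ply 2, X at .O/.X/.X/OO/.X | (0,0)=-1→XO/.X/.X/OO/.X; (1,0)=+0→.O/XX/.X/OO/.X*; (2,0)=+0→.O/.X/XX/OO/.X; (4,0)=+0→.O/.X/.X/OO/XX
ply 3, O at .O/XX/.X/OO/.X | (0,0)=+0→OO/XX/.X/OO/.X*; (2,0)=+0→.O/XX/OX/OO/.X; (4,0)=+0→.O/XX/.X/OO/OX
ply 4, X at OO/XX/.X/OO/.X | (2,0)=+0→OO/XX/XX/OO/.X*; (4,0)=+0→OO/XX/.X/OO/XX
ply 5, O at OO/XX/XX/OO/.X | (4,0)=+0→OO/XX/XX/OO/OX*
ply 6: OO/XX/XX/OO/OX is terminal +0 (X); from ../.X/.X/OO/.X depth 6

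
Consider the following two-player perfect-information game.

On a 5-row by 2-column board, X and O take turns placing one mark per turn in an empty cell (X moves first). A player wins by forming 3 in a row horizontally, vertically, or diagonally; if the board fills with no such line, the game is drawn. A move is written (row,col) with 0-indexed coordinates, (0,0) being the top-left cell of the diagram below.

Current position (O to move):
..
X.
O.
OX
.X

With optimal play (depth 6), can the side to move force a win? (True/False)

O winning at [../X./O./OX/.X]: True

[../X./O./OX/.X] O move#1: (0,0):-1/O./X./O./OX/.X, (0,1):-1/.O/X./O./OX/.X, (1,1):-1/../XO/O./OX/.X, (2,1):+0/../X./OO/OX/.X, (4,0):+1/../X./O./OX/OX*
[../X./O./OX/OX] end (terminal -1, X#2); searched ../X./O./OX/.X to 6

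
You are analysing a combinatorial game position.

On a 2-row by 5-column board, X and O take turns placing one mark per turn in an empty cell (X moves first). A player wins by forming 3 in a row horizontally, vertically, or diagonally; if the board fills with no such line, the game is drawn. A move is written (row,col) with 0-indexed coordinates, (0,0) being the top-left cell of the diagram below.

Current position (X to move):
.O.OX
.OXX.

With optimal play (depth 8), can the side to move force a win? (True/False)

X winning at [.O.OX/.OXX.]: True

ply 1, X at .O.OX/.OXX. | (0,0)=-1→XO.OX/.OXX.; (0,2)=+0→.OXOX/.OXX.; (1,0)=-1→.O.OX/XOXX.; (1,4)=+1→.O.OX/.OXXX*
ply 2: .O.OX/.OXXX is terminal -1 (O); from .O.OX/.OXX. depth 8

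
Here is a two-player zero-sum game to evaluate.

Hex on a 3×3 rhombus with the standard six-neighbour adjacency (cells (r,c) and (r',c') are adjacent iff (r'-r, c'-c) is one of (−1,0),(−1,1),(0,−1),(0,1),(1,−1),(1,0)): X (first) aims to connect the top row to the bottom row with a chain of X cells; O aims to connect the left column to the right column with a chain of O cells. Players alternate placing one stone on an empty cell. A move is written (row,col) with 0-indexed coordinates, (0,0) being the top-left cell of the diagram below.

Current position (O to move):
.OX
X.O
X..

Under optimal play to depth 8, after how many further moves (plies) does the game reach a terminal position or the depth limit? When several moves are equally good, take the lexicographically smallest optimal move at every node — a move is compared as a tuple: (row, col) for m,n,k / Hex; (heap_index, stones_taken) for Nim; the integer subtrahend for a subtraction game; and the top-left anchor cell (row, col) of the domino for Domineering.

[.OX/X.O/X..] O move#1: (0,0):-1/OOX/X.O/X..*, (1,1):-1/.OX/XOO/X.., (2,1):-1/.OX/X.O/XO., (2,2):-1/.OX/X.O/X.O
[OOX/X.O/X..] X move#2: (1,1):+1/OOX/XXO/X..*, (2,1):-1/OOX/X.O/XX., (2,2):-1/OOX/X.O/X.X
[OOX/XXO/X..] end (terminal -1, O#3); searched .OX/X.O/X.. to 8

PV length from [.OX/X.O/X..]: 2 plies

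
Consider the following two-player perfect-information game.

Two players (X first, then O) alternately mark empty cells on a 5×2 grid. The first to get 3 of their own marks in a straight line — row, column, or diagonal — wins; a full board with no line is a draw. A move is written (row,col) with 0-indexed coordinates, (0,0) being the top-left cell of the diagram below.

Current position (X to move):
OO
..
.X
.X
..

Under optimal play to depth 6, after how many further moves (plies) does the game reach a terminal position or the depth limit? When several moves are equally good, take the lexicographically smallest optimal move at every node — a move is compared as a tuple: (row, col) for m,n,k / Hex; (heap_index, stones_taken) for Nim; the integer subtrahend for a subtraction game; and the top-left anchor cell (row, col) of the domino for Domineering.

p1 X@[OO/../.X/.X/..]: (1,0)[OO/X./.X/.X/..]+1* (1,1)[OO/.X/.X/.X/..]+1 (2,0)[OO/../XX/.X/..]+1 (3,0)[OO/../.X/XX/..]+1 (4,0)[OO/../.X/.X/X.]+1 (4,1)[OO/../.X/.X/.X]+1
p2 O@[OO/X./.X/.X/..]: (1,1)[OO/XO/.X/.X/..]-1* (2,0)[OO/X./OX/.X/..]-1 (3,0)[OO/X./.X/OX/..]-1 (4,0)[OO/X./.X/.X/O.]-1 (4,1)[OO/X./.X/.X/.O]-1
p3 X@[OO/XO/.X/.X/..]: (2,0)[OO/XO/XX/.X/..]+1* (3,0)[OO/XO/.X/XX/..]+1 (4,0)[OO/XO/.X/.X/X.]+0 (4,1)[OO/XO/.X/.X/.X]+1
p4 O@[OO/XO/XX/.X/..]: (3,0)[OO/XO/XX/OX/..]-1* (4,0)[OO/XO/XX/.X/O.]-1 (4,1)[OO/XO/XX/.X/.O]-1
p5 X@[OO/XO/XX/OX/..]: (4,0)[OO/XO/XX/OX/X.]+0 (4,1)[OO/XO/XX/OX/.X]+1*
p6 O@[OO/XO/XX/OX/.X] terminal -1; root [OO/../.X/.X/..] d6

PV length from [OO/../.X/.X/..]: 5 plies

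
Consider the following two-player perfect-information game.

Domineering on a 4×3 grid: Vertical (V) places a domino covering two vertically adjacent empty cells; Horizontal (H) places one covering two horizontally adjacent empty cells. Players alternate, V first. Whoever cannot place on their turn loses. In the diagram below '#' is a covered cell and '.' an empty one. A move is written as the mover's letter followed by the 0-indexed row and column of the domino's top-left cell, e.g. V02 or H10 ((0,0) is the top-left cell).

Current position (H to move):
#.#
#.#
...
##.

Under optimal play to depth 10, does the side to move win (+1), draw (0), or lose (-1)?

value(#.#/#.#/.../##., H) = -1

ply 1, H at #.#/#.#/.../##. | H20=-1→#.#/#.#/##./##.*; H21=-1→#.#/#.#/.##/##.
ply 2, V at #.#/#.#/##./##. | V01=+1→###/###/##./##.*; V22=+1→#.#/#.#/###/###
ply 3: ###/###/##./##. is terminal -1 (H); from #.#/#.#/.../##. depth 10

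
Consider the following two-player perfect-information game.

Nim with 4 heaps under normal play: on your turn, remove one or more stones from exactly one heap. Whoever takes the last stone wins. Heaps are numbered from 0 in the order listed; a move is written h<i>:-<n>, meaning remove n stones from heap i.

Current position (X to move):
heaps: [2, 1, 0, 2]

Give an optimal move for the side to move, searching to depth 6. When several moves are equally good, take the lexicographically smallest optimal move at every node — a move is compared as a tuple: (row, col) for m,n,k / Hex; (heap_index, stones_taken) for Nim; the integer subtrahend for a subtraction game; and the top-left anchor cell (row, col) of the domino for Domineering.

X's best at [(2,1,0,2)]: h1:-1

p1 X@[(2,1,0,2)]: h0:-1[(1,1,0,2)]-1 h0:-2[(0,1,0,2)]-1 h1:-1[(2,0,0,2)]+1* h3:-1[(2,1,0,1)]-1 h3:-2[(2,1,0,0)]-1
p2 O@[(2,0,0,2)]: h0:-1[(1,0,0,2)]-1* h0:-2[(0,0,0,2)]-1 h3:-1[(2,0,0,1)]-1 h3:-2[(2,0,0,0)]-1
p3 X@[(1,0,0,2)]: h0:-1[(0,0,0,2)]-1 h3:-1[(1,0,0,1)]+1* h3:-2[(1,0,0,0)]-1
p4 O@[(1,0,0,1)]: h0:-1[(0,0,0,1)]-1* h3:-1[(1,0,0,0)]-1
p5 X@[(0,0,0,1)]: h3:-1[(0,0,0,0)]+1*
p6 O@[(0,0,0,0)] terminal -1; root [(2,1,0,2)] d6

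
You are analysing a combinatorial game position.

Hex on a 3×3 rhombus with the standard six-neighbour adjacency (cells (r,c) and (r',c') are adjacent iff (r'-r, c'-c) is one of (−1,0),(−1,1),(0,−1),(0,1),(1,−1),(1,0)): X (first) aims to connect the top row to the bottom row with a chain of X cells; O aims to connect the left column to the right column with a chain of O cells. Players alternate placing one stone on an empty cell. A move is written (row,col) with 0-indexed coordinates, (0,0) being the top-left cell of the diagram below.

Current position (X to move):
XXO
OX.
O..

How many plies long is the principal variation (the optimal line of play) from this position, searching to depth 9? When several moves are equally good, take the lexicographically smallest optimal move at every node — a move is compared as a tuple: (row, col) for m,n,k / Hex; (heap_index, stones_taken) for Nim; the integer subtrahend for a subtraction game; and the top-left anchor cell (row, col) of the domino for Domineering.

PV length from [XXO/OX./O..]: 3 plies

ply 1, X at XXO/OX./O.. | (1,2)=+1→XXO/OXX/O..*; (2,1)=+1→XXO/OX./OX.; (2,2)=+1→XXO/OX./O.X
ply 2, O at XXO/OXX/O.. | (2,1)=-1→XXO/OXX/OO.*; (2,2)=-1→XXO/OXX/O.O
ply 3, X at XXO/OXX/OO. | (2,2)=+1→XXO/OXX/OOX*
ply 4: XXO/OXX/OOX is terminal -1 (O); from XXO/OX./O.. depth 9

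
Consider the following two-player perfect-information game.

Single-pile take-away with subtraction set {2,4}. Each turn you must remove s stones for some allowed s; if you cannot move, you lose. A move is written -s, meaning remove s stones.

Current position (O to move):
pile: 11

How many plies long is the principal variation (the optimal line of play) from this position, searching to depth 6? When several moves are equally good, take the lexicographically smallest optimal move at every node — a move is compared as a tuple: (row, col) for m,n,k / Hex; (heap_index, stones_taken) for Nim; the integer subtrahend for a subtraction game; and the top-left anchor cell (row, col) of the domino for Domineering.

[11] O move#1: -2:-1/9, -4:+1/7*
[7] X move#2: -2:-1/5*, -4:-1/3
[5] O move#3: -2:-1/3, -4:+1/1*
[1] end (terminal -1, X#4); searched 11 to 6

PV length from [11]: 3 plies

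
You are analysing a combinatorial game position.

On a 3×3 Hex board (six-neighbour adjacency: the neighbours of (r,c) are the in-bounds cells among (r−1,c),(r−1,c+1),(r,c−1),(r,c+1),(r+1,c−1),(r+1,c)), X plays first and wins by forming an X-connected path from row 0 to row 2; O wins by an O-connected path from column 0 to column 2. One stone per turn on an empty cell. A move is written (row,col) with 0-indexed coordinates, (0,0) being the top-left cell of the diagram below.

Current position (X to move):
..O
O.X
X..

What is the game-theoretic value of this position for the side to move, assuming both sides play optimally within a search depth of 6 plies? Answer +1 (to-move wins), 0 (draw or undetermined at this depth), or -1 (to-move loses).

[..O/O.X/X..] X move#1: (0,0):-1/X.O/O.X/X..*, (0,1):-1/.XO/O.X/X.., (1,1):-1/..O/OXX/X.., (2,1):-1/..O/O.X/XX., (2,2):-1/..O/O.X/X.X
[X.O/O.X/X..] O move#2: (0,1):+1/XOO/O.X/X..*, (1,1):+1/X.O/OOX/X.., (2,1):+1/X.O/O.X/XO., (2,2):+1/X.O/O.X/X.O
[XOO/O.X/X..] end (terminal -1, X#3); searched ..O/O.X/X.. to 6

value(..O/O.X/X.., X) = -1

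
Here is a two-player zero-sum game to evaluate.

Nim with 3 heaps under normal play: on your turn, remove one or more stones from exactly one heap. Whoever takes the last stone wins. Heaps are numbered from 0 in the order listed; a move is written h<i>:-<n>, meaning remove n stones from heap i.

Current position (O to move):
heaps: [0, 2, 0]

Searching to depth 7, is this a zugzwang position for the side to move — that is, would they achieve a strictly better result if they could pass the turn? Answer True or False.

ply 1, O at (0,2,0) | h1:-1=-1→(0,1,0); h1:-2=+1→(0,0,0)*
ply 2: (0,0,0) is terminal -1 (X); from (0,2,0) depth 7
pass branch (X moves first from the same position):
  | ply 1, X at (0,2,0) | h1:-1=-1→(0,1,0); h1:-2=+1→(0,0,0)*
  | ply 2: (0,0,0) is terminal -1 (O); from (0,2,0) depth 7
O moving scores +1; O passing scores -1

zugzwang((0,2,0), O) = False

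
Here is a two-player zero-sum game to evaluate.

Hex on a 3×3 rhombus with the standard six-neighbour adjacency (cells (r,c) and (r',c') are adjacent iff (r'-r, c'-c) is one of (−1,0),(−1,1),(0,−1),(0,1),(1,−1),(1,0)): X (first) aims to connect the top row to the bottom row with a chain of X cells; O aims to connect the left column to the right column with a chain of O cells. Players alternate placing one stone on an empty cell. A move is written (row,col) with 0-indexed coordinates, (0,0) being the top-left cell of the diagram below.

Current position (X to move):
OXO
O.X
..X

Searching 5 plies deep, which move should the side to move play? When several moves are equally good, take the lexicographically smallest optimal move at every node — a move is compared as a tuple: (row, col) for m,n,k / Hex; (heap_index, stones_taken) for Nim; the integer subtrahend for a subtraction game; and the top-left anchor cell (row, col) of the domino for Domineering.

X's best at [OXO/O.X/..X]: (1,1)

[OXO/O.X/..X] X move#1: (1,1):+1/OXO/OXX/..X*, (2,0):-1/OXO/O.X/X.X, (2,1):-1/OXO/O.X/.XX
[OXO/OXX/..X] end (terminal -1, O#2); searched OXO/O.X/..X to 5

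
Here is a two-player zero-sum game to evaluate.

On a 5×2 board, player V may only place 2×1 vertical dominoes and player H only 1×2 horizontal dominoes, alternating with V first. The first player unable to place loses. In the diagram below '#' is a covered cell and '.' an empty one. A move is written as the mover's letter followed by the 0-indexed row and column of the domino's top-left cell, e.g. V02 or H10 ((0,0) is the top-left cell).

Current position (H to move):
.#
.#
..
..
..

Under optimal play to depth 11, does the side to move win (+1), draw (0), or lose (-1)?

value(.#/.#/../../.., H) = +1

ply 1, H at .#/.#/../../.. | H20=-1→.#/.#/##/../..; H30=+1→.#/.#/../##/..*; H40=-1→.#/.#/../../##
ply 2, V at .#/.#/../##/.. | V00=-1→##/##/../##/..*; V10=-1→.#/##/#./##/..
ply 3, H at ##/##/../##/.. | H20=+1→##/##/##/##/..*; H40=+1→##/##/../##/##
ply 4: ##/##/##/##/.. is terminal -1 (V); from .#/.#/../../.. depth 11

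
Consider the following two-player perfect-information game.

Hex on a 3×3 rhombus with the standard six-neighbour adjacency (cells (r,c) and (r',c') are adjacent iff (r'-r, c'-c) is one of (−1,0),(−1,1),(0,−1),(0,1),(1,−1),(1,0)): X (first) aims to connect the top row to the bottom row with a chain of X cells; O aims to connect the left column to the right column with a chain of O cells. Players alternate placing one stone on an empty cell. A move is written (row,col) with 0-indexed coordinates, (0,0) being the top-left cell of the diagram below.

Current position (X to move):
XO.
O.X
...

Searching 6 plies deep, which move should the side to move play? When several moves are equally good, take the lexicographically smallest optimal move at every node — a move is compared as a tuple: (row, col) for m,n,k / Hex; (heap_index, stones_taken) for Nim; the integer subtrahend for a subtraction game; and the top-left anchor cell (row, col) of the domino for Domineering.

X's best at [XO./O.X/...]: (0,2)

ply 1, X at XO./O.X/... | (0,2)=+1→XOX/O.X/...*; (1,1)=-1→XO./OXX/...; (2,0)=-1→XO./O.X/X..; (2,1)=-1→XO./O.X/.X.; (2,2)=-1→XO./O.X/..X
ply 2, O at XOX/O.X/... | (1,1)=-1→XOX/OOX/...*; (2,0)=-1→XOX/O.X/O..; (2,1)=-1→XOX/O.X/.O.; (2,2)=-1→XOX/O.X/..O
ply 3, X at XOX/OOX/... | (2,0)=+1→XOX/OOX/X..*; (2,1)=+1→XOX/OOX/.X.; (2,2)=+1→XOX/OOX/..X
ply 4, O at XOX/OOX/X.. | (2,1)=-1→XOX/OOX/XO.*; (2,2)=-1→XOX/OOX/X.O
ply 5, X at XOX/OOX/XO. | (2,2)=+1→XOX/OOX/XOX*
ply 6: XOX/OOX/XOX is terminal -1 (O); from XO./O.X/... depth 6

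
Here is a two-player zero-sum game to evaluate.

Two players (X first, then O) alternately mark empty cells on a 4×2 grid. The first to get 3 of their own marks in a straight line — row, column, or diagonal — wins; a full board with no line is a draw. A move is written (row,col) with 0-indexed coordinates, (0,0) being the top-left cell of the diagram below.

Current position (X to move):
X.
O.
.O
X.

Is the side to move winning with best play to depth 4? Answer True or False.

p1 X@[X./O./.O/X.]: (0,1)[XX/O./.O/X.]+0* (1,1)[X./OX/.O/X.]+0 (2,0)[X./O./XO/X.]-1 (3,1)[X./O./.O/XX]+0
p2 O@[XX/O./.O/X.]: (1,1)[XX/OO/.O/X.]+0* (2,0)[XX/O./OO/X.]+0 (3,1)[XX/O./.O/XO]+0
p3 X@[XX/OO/.O/X.]: (2,0)[XX/OO/XO/X.]-1 (3,1)[XX/OO/.O/XX]+0*
p4 O@[XX/OO/.O/XX]: (2,0)[XX/OO/OO/XX]+0*
p5 X@[XX/OO/OO/XX] terminal +0; root [X./O./.O/X.] d4

X winning at [X./O./.O/X.]: False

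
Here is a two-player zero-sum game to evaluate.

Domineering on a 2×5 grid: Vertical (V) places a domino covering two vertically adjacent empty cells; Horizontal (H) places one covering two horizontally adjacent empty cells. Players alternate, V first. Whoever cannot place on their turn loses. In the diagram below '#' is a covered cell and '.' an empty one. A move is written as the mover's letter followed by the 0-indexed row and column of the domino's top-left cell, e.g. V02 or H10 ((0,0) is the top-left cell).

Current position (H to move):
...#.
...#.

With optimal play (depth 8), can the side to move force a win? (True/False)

H winning at [...#./...#.]: False

[...#./...#.] H move#1: H00:-1/##.#./...#.*, H01:-1/.###./...#., H10:-1/...#./##.#., H11:-1/...#./.###.
[##.#./...#.] V move#2: V02:+1/####./..##.*, V04:-1/##.##/...##
[####./..##.] H move#3: H10:-1/####./####.*
[####./####.] V move#4: V04:+1/#####/#####*
[#####/#####] end (terminal -1, H#5); searched ...#./...#. to 8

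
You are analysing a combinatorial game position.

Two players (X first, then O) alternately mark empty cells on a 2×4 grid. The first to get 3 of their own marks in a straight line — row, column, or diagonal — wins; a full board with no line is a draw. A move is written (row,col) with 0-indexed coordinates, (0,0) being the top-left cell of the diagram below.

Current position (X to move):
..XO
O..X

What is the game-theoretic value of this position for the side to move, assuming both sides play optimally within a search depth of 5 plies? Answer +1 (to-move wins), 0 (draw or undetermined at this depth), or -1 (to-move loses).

[..XO/O..X] X move#1: (0,0):+0/X.XO/O..X*, (0,1):+0/.XXO/O..X, (1,1):+0/..XO/OX.X, (1,2):+0/..XO/O.XX
[X.XO/O..X] O move#2: (0,1):+0/XOXO/O..X*, (1,1):-1/X.XO/OO.X, (1,2):-1/X.XO/O.OX
[XOXO/O..X] X move#3: (1,1):+0/XOXO/OX.X*, (1,2):+0/XOXO/O.XX
[XOXO/OX.X] O move#4: (1,2):+0/XOXO/OXOX*
[XOXO/OXOX] end (terminal +0, X#5); searched ..XO/O..X to 5

value(..XO/O..X, X) = 0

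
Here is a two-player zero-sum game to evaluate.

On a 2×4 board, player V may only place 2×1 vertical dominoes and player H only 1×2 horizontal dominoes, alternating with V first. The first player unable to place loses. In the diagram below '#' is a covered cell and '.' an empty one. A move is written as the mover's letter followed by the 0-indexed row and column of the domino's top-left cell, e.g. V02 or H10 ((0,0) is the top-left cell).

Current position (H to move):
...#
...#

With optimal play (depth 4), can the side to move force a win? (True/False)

ply 1, H at ...#/...# | H00=+1→##.#/...#*; H01=+1→.###/...#; H10=+1→...#/##.#; H11=+1→...#/.###
ply 2, V at ##.#/...# | V02=-1→####/..##*
ply 3, H at ####/..## | H10=+1→####/####*
ply 4: ####/#### is terminal -1 (V); from ...#/...# depth 4

H winning at [...#/...#]: True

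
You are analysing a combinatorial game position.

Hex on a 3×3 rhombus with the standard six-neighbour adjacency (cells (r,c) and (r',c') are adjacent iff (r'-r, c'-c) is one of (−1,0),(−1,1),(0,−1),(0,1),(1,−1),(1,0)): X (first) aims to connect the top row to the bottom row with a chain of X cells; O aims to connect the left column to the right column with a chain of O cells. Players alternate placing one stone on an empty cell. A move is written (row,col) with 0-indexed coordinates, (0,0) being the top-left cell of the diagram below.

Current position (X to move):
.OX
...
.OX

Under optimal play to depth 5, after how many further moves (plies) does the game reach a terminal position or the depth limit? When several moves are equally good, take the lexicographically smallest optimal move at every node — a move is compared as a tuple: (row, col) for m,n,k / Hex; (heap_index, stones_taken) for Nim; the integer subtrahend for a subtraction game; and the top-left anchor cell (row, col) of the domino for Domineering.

p1 X@[.OX/.../.OX]: (0,0)[XOX/.../.OX]+1* (1,0)[.OX/X../.OX]+1 (1,1)[.OX/.X./.OX]+1 (1,2)[.OX/..X/.OX]+1 (2,0)[.OX/.../XOX]+1
p2 O@[XOX/.../.OX]: (1,0)[XOX/O../.OX]-1* (1,1)[XOX/.O./.OX]-1 (1,2)[XOX/..O/.OX]-1 (2,0)[XOX/.../OOX]-1
p3 X@[XOX/O../.OX]: (1,1)[XOX/OX./.OX]+1* (1,2)[XOX/O.X/.OX]+1 (2,0)[XOX/O../XOX]+1
p4 O@[XOX/OX./.OX]: (1,2)[XOX/OXO/.OX]-1* (2,0)[XOX/OX./OOX]-1
p5 X@[XOX/OXO/.OX]: (2,0)[XOX/OXO/XOX]+1*
p6 O@[XOX/OXO/XOX] terminal -1; root [.OX/.../.OX] d5

PV length from [.OX/.../.OX]: 5 plies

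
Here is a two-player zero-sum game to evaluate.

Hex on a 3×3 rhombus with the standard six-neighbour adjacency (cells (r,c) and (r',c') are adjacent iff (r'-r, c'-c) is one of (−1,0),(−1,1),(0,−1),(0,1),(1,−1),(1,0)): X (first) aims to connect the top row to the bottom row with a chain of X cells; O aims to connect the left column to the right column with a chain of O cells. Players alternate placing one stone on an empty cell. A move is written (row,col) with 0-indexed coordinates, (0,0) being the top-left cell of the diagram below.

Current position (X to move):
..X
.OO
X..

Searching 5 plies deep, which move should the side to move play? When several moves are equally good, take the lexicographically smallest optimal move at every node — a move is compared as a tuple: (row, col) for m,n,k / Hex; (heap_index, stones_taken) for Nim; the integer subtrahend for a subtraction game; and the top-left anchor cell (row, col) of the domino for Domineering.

X's best at [..X/.OO/X..]: (1,0)

p1 X@[..X/.OO/X..]: (0,0)[X.X/.OO/X..]-1 (0,1)[.XX/.OO/X..]-1 (1,0)[..X/XOO/X..]+1* (2,1)[..X/.OO/XX.]-1 (2,2)[..X/.OO/X.X]-1
p2 O@[..X/XOO/X..]: (0,0)[O.X/XOO/X..]-1* (0,1)[.OX/XOO/X..]-1 (2,1)[..X/XOO/XO.]-1 (2,2)[..X/XOO/X.O]-1
p3 X@[O.X/XOO/X..]: (0,1)[OXX/XOO/X..]+1* (2,1)[O.X/XOO/XX.]-1 (2,2)[O.X/XOO/X.X]-1
p4 O@[OXX/XOO/X..] terminal -1; root [..X/.OO/X..] d5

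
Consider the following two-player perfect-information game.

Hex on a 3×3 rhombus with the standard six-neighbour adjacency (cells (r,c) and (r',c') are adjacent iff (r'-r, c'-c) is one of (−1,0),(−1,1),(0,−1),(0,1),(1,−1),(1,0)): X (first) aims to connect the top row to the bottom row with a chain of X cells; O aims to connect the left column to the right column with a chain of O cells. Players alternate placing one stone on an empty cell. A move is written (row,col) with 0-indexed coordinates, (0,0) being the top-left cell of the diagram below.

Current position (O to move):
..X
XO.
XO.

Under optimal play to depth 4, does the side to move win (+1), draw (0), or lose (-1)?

p1 O@[..X/XO./XO.]: (0,0)[O.X/XO./XO.]-1* (0,1)[.OX/XO./XO.]-1 (1,2)[..X/XOO/XO.]-1 (2,2)[..X/XO./XOO]-1
p2 X@[O.X/XO./XO.]: (0,1)[OXX/XO./XO.]+1* (1,2)[O.X/XOX/XO.]+1 (2,2)[O.X/XO./XOX]+1
p3 O@[OXX/XO./XO.] terminal -1; root [..X/XO./XO.] d4

value(..X/XO./XO., O) = -1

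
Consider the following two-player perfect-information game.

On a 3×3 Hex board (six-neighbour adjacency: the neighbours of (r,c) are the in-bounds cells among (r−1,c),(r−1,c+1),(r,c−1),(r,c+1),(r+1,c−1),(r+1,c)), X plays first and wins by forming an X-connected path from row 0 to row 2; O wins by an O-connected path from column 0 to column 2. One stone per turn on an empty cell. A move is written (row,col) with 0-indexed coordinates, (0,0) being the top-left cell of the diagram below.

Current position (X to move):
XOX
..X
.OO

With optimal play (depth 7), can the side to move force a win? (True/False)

X winning at [XOX/..X/.OO]: True

[XOX/..X/.OO] X move#1: (1,0):-1/XOX/X.X/.OO, (1,1):-1/XOX/.XX/.OO, (2,0):+1/XOX/..X/XOO*
[XOX/..X/XOO] O move#2: (1,0):-1/XOX/O.X/XOO*, (1,1):-1/XOX/.OX/XOO
[XOX/O.X/XOO] X move#3: (1,1):+1/XOX/OXX/XOO*
[XOX/OXX/XOO] end (terminal -1, O#4); searched XOX/..X/.OO to 7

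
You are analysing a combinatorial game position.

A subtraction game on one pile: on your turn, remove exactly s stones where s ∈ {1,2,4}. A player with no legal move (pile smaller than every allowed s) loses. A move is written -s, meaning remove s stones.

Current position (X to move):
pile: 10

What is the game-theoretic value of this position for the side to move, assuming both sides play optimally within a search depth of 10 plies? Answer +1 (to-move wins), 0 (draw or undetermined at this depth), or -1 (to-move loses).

ply 1, X at 10 | -1=+1→9*; -2=-1→8; -4=+1→6
ply 2, O at 9 | -1=-1→8*; -2=-1→7; -4=-1→5
ply 3, X at 8 | -1=-1→7; -2=+1→6*; -4=-1→4
ply 4, O at 6 | -1=-1→5*; -2=-1→4; -4=-1→2
ply 5, X at 5 | -1=-1→4; -2=+1→3*; -4=-1→1
ply 6, O at 3 | -1=-1→2*; -2=-1→1
ply 7, X at 2 | -1=-1→1; -2=+1→0*
ply 8: 0 is terminal -1 (O); from 10 depth 10

value(10, X) = +1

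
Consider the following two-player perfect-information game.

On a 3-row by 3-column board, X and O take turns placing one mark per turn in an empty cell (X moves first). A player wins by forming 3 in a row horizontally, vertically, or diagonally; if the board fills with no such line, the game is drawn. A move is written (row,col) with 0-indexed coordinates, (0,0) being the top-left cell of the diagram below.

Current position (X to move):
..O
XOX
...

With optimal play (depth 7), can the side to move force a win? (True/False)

ply 1, X at ..O/XOX/... | (0,0)=-1→X.O/XOX/...*; (0,1)=-1→.XO/XOX/...; (2,0)=-1→..O/XOX/X..; (2,1)=-1→..O/XOX/.X.; (2,2)=-1→..O/XOX/..X
ply 2, O at X.O/XOX/... | (0,1)=-1→XOO/XOX/...; (2,0)=+1→X.O/XOX/O..*; (2,1)=-1→X.O/XOX/.O.; (2,2)=-1→X.O/XOX/..O
ply 3: X.O/XOX/O.. is terminal -1 (X); from ..O/XOX/... depth 7

X winning at [..O/XOX/...]: False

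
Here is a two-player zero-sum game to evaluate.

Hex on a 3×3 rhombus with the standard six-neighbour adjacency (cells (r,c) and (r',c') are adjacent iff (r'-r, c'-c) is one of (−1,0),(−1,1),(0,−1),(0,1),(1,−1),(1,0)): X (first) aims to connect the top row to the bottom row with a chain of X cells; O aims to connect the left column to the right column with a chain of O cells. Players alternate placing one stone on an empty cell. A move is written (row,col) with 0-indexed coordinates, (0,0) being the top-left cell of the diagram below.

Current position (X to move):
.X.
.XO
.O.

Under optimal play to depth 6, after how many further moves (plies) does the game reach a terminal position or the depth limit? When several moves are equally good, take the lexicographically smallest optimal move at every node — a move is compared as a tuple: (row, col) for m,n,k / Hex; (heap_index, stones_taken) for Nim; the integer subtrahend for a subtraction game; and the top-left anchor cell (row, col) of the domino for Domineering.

PV length from [.X./.XO/.O.]: 1 ply

p1 X@[.X./.XO/.O.]: (0,0)[XX./.XO/.O.]-1 (0,2)[.XX/.XO/.O.]-1 (1,0)[.X./XXO/.O.]-1 (2,0)[.X./.XO/XO.]+1* (2,2)[.X./.XO/.OX]-1
p2 O@[.X./.XO/XO.] terminal -1; root [.X./.XO/.O.] d6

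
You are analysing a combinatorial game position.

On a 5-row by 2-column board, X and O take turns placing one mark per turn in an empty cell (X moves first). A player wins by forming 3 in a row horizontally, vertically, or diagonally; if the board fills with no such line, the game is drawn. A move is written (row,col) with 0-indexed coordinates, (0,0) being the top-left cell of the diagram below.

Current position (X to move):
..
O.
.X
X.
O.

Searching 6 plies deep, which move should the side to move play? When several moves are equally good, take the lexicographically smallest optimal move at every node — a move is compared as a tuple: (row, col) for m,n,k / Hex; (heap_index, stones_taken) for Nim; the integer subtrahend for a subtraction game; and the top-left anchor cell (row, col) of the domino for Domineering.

X's best at [../O./.X/X./O.]: (1,1)

[../O./.X/X./O.] X move#1: (0,0):+0/X./O./.X/X./O., (0,1):+0/.X/O./.X/X./O., (1,1):+1/../OX/.X/X./O.*, (2,0):+0/../O./XX/X./O., (3,1):+1/../O./.X/XX/O., (4,1):+0/../O./.X/X./OX
[../OX/.X/X./O.] O move#2: (0,0):-1/O./OX/.X/X./O.*, (0,1):-1/.O/OX/.X/X./O., (2,0):-1/../OX/OX/X./O., (3,1):-1/../OX/.X/XO/O., (4,1):-1/../OX/.X/X./OO
[O./OX/.X/X./O.] X move#3: (0,1):+1/OX/OX/.X/X./O.*, (2,0):+1/O./OX/XX/X./O., (3,1):+1/O./OX/.X/XX/O., (4,1):-1/O./OX/.X/X./OX
[OX/OX/.X/X./O.] end (terminal -1, O#4); searched ../O./.X/X./O. to 6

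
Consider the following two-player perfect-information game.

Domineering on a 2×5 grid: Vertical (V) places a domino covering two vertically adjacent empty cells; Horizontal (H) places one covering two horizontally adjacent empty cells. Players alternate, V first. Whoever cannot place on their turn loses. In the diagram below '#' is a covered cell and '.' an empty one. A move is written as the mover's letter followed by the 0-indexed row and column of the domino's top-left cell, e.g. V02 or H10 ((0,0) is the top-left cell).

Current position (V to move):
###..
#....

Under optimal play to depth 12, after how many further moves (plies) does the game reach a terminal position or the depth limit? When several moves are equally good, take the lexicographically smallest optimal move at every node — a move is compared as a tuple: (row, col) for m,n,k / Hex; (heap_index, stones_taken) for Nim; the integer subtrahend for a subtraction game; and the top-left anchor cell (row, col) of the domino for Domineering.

PV length from [###../#....]: 3 plies

p1 V@[###../#....]: V03[####./#..#.]+1* V04[###.#/#...#]-1
p2 H@[####./#..#.]: H11[####./####.]-1*
p3 V@[####./####.]: V04[#####/#####]+1*
p4 H@[#####/#####] terminal -1; root [###../#....] d12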